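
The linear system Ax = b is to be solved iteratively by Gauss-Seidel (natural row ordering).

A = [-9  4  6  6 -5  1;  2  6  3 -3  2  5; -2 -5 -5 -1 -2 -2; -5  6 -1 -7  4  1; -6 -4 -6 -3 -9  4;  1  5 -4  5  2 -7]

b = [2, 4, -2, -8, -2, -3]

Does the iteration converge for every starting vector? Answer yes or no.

A = D + L + U where D = diag(-9, 6, -5, -7, -9, -7).
T_GS = -(D+L)⁻¹U: row 0 first, T[0,2] = -(6)/(-9) = +0.6667; later rows by forward substitution.
  T[0,:] = [+0.0000 +0.4444 +0.6667 +0.6667 -0.5556 +0.1111]
  T[1,:] = [+0.0000 -0.1481 -0.7222 +0.2778 -0.1481 -0.8704]
  T[2,:] = [+0.0000 -0.0296 +0.4556 -0.7444 -0.0296 +0.4259]
  T[3,:] = [+0.0000 -0.4402 -1.1603 -0.1317 +0.8455 -0.7434]
  T[4,:] = [+0.0000 -0.0640 -0.0404 -0.0277 +0.1741 +0.7210]
  T[5,:] = [+0.0000 -0.3581 -1.5213 +0.6170 +0.4854 -1.1742]
|λ(T)| sorted: 1.2841, 0.9080, 0.4484, 0.4484, 0.0069, 0.0000.
ρ = 1.2841; 1.2841 > 1, so it fails to converge.

no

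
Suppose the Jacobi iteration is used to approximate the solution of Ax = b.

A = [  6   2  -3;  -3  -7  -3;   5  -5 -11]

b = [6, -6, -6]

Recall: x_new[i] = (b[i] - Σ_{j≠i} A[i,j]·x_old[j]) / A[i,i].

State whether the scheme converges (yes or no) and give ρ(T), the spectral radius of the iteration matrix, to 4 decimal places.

yes, ρ = 0.8672

Diagonal D = diag(6, -7, -11); L, U strict lower/upper.
Jacobi: T = -D⁻¹(L+U), T[1,0] = -(-3)/(-7) = -0.4286; T[1,1] = 0.
  T[0,:] = [+0.0000  -0.3333  +0.5000]
  T[1,:] = [-0.4286  +0.0000  -0.4286]
  T[2,:] = [+0.4545  -0.4545  +0.0000]
|roots of det(T-λI)|: 0.8672, 0.4627, 0.4046.
spectral radius ρ = 0.8672; 0.8672 < 1: convergent.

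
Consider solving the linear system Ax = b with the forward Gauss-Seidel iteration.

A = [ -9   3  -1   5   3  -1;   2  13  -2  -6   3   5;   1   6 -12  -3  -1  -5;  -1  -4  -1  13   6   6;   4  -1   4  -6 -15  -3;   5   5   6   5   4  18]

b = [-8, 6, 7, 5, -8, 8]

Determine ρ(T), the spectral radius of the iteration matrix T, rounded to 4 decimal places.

Write A = D+L+U with D = diag(-9, 13, -12, 13, -15, 18).
GS T = -(D+L)⁻¹U: row 0 first, T[0,4] = -(3)/(-9) = +0.3333; later rows by forward substitution.
  T[0,:] = [+0.0000  +0.3333  -0.1111  +0.5556  +0.3333  -0.1111]
  T[1,:] = [+0.0000  -0.0513  +0.1709  +0.3761  -0.2821  -0.3675]
  T[2,:] = [+0.0000  +0.0021  +0.0762  -0.0157  -0.1966  -0.6097]
  T[3,:] = [+0.0000  +0.0100  +0.0499  +0.1572  -0.5378  -0.6301]
  T[4,:] = [+0.0000  +0.0889  -0.0407  +0.0560  +0.2704  -0.1157]
  T[5,:] = [+0.0000  -0.1016  -0.0469  -0.3097  +0.1406  +0.5369]
|λ(T)| sorted: 0.8226, 0.3077, 0.1256, 0.1256, 0.0823, 0.0000.
ρ = 0.8226; 0.8226 < 1 ⇒ converges.

0.8226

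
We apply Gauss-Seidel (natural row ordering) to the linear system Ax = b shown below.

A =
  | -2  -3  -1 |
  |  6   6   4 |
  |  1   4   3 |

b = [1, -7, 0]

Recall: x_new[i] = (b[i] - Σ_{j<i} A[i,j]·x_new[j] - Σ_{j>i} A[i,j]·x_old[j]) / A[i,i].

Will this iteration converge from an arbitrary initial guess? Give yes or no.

Let D = diag(-2, 6, 3); L, U the strict triangles.
T_GS = -(D+L)⁻¹U: row 0 first, T[0,2] = -(-1)/(-2) = -0.5000; later rows by forward substitution.
  T[0,:] = [+0.0000 -1.5000 -0.5000]
  T[1,:] = [+0.0000 +1.5000 -0.1667]
  T[2,:] = [+0.0000 -1.5000 +0.3889]
moduli |λ_i(T)| = 1.6919, 0.1970, 0.0000.
spectral radius ρ = 1.6919; 1.6919 > 1, so it fails to converge.

no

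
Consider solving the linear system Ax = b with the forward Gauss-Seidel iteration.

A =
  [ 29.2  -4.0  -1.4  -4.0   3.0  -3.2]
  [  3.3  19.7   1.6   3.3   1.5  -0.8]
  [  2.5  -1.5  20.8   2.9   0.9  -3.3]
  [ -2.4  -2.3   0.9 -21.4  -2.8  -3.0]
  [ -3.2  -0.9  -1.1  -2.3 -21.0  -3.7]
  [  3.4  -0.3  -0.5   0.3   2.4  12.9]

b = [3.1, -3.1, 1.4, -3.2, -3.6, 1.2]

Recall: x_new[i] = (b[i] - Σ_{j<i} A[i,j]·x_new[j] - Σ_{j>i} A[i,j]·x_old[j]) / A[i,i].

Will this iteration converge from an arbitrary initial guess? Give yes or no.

Split A = D + L + U, D = diag(29.2, 19.7, 20.8, -21.4, -21, 12.9).
Gauss-Seidel: T = -(D+L)⁻¹U, row 0 first, T[0,4] = -(3)/(29.2) = -0.1027; later rows by forward substitution.
  T[0,:] = [+0.0000, +0.1370, +0.0479, +0.1370, -0.1027, +0.1096]
  T[1,:] = [+0.0000, -0.0229, -0.0892, -0.1905, -0.0589, +0.0223]
  T[2,:] = [+0.0000, -0.0181, -0.0122, -0.1696, -0.0352, +0.1471]
  T[3,:] = [+0.0000, -0.0137, +0.0037, -0.0020, -0.1145, -0.1487]
  T[4,:] = [+0.0000, -0.0174, -0.0032, -0.0036, +0.0326, -0.1853]
  T[5,:] = [+0.0000, -0.0338, -0.0147, -0.0464, +0.0209, +0.0153]
moduli |λ_i(T)| = 0.1812, 0.1272, 0.1272, 0.0567, 0.0567, 0.0000.
spectral radius ρ = 0.1812; 0.1812 < 1: convergent.

yes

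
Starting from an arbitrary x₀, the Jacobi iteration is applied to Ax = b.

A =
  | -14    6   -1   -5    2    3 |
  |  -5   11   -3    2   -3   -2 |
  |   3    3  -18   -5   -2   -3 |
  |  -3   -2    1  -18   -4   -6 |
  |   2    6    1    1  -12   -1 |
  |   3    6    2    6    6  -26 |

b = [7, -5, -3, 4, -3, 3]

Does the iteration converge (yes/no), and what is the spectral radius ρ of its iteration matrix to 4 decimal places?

yes, ρ = 0.8872

A = D + L + U where D = diag(-14, 11, -18, -18, -12, -26).
Jacobi T = -D⁻¹(L+U): T[0,2] = -(-1)/(-14) = -0.0714; T[0,0] = 0.
  T[0,:] = [+0.0000 +0.4286 -0.0714 -0.3571 +0.1429 +0.2143]
  T[1,:] = [+0.4545 +0.0000 +0.2727 -0.1818 +0.2727 +0.1818]
  T[2,:] = [+0.1667 +0.1667 +0.0000 -0.2778 -0.1111 -0.1667]
  T[3,:] = [-0.1667 -0.1111 +0.0556 +0.0000 -0.2222 -0.3333]
  T[4,:] = [+0.1667 +0.5000 +0.0833 +0.0833 +0.0000 -0.0833]
  T[5,:] = [+0.1154 +0.2308 +0.0769 +0.2308 +0.2308 +0.0000]
|eigenvalues of T|: 0.8872, 0.5454, 0.4270, 0.4270, 0.1767, 0.1024.
spectral radius ρ = 0.8872; 0.8872 < 1, so it converges for any x₀.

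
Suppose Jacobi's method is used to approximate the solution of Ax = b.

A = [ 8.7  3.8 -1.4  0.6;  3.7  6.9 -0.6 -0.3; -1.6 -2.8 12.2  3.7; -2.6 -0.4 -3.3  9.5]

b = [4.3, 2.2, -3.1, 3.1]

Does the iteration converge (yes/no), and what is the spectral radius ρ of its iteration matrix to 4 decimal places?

yes, ρ = 0.5703

A = D + L + U where D = diag(8.7, 6.9, 12.2, 9.5).
T_J = -D⁻¹(L+U): T[3,0] = -(-2.6)/(9.5) = +0.2737; T[3,3] = 0.
  T[0,:] = [+0.0000, -0.4368, +0.1609, -0.0690]
  T[1,:] = [-0.5362, +0.0000, +0.0870, +0.0435]
  T[2,:] = [+0.1311, +0.2295, +0.0000, -0.3033]
  T[3,:] = [+0.2737, +0.0421, +0.3474, +0.0000]
|roots of det(T-λI)|: 0.5703, 0.4591, 0.3483, 0.3483.
ρ = 0.5703; 0.5703 < 1 ⇒ converges.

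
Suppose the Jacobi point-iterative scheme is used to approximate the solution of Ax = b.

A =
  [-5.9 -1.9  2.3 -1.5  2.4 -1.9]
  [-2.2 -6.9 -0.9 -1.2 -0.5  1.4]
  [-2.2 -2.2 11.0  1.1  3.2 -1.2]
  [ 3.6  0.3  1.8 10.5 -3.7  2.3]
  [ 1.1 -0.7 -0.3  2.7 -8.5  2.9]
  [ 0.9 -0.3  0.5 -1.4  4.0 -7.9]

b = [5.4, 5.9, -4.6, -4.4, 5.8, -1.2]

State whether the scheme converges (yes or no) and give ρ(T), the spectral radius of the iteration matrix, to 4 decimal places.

yes, ρ = 0.8275

Write A = D+L+U with D = diag(-5.9, -6.9, 11, 10.5, -8.5, -7.9).
T_J = -D⁻¹(L+U): T[1,3] = -(-1.2)/(-6.9) = -0.1739; T[1,1] = 0.
  T[0,:] = [+0.0000, -0.3220, +0.3898, -0.2542, +0.4068, -0.3220]
  T[1,:] = [-0.3188, +0.0000, -0.1304, -0.1739, -0.0725, +0.2029]
  T[2,:] = [+0.2000, +0.2000, +0.0000, -0.1000, -0.2909, +0.1091]
  T[3,:] = [-0.3429, -0.0286, -0.1714, +0.0000, +0.3524, -0.2190]
  T[4,:] = [+0.1294, -0.0824, -0.0353, +0.3176, +0.0000, +0.3412]
  T[5,:] = [+0.1139, -0.0380, +0.0633, -0.1772, +0.5063, +0.0000]
|roots of det(T-λI)|: 0.8275, 0.5029, 0.3375, 0.3361, 0.3361, 0.0208.
spectral radius ρ = 0.8275; 0.8275 < 1, so it converges for any x₀.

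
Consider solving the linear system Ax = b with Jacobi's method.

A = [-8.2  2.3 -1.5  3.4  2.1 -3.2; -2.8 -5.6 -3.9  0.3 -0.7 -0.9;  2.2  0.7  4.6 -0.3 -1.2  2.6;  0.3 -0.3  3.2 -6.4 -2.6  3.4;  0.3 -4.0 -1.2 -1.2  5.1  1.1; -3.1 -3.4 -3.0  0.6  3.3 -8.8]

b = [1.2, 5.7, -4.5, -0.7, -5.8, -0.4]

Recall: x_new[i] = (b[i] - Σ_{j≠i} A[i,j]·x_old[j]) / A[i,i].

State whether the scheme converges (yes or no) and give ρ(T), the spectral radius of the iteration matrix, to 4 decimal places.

Let D = diag(-8.2, -5.6, 4.6, -6.4, 5.1, -8.8); L, U the strict triangles.
Jacobi: T = -D⁻¹(L+U), T[0,2] = -(-1.5)/(-8.2) = -0.1829; T[0,0] = 0.
  T[0,:] = [+0.0000, +0.2805, -0.1829, +0.4146, +0.2561, -0.3902]
  T[1,:] = [-0.5000, +0.0000, -0.6964, +0.0536, -0.1250, -0.1607]
  T[2,:] = [-0.4783, -0.1522, +0.0000, +0.0652, +0.2609, -0.5652]
  T[3,:] = [+0.0469, -0.0469, +0.5000, +0.0000, -0.4062, +0.5312]
  T[4,:] = [-0.0588, +0.7843, +0.2353, +0.2353, +0.0000, -0.2157]
  T[5,:] = [-0.3523, -0.3864, -0.3409, +0.0682, +0.3750, +0.0000]
moduli |λ_i(T)| = 1.2061, 0.7409, 0.7409, 0.4316, 0.4316, 0.3044.
spectral radius ρ = 1.2061; 1.2061 > 1 ⇒ diverges.

no, ρ = 1.2061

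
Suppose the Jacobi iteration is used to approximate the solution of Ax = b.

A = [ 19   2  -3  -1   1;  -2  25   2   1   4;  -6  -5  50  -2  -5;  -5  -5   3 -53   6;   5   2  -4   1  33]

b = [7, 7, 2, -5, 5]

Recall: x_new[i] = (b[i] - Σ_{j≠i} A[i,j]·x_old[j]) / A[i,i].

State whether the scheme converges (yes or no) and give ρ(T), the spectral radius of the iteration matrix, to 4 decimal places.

yes, ρ = 0.2420

A = D + L + U where D = diag(19, 25, 50, -53, 33).
Jacobi T = -D⁻¹(L+U): T[4,1] = -(2)/(33) = -0.0606; T[4,4] = 0.
  T[0,:] = [+0.0000, -0.1053, +0.1579, +0.0526, -0.0526]
  T[1,:] = [+0.0800, +0.0000, -0.0800, -0.0400, -0.1600]
  T[2,:] = [+0.1200, +0.1000, +0.0000, +0.0400, +0.1000]
  T[3,:] = [-0.0943, -0.0943, +0.0566, +0.0000, +0.1132]
  T[4,:] = [-0.1515, -0.0606, +0.1212, -0.0303, +0.0000]
|λ(T)| sorted: 0.2420, 0.1498, 0.1498, 0.1010, 0.0439.
spectral radius ρ = 0.2420; 0.2420 < 1 ⇒ converges.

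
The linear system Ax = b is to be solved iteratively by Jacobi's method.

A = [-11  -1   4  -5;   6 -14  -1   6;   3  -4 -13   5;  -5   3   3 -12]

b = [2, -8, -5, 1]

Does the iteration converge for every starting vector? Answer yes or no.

yes

Diagonal D = diag(-11, -14, -13, -12); L, U strict lower/upper.
T_J = -D⁻¹(L+U): T[0,2] = -(4)/(-11) = +0.3636; T[0,0] = 0.
  T[0,:] = [+0.0000, -0.0909, +0.3636, -0.4545]
  T[1,:] = [+0.4286, +0.0000, -0.0714, +0.4286]
  T[2,:] = [+0.2308, -0.3077, +0.0000, +0.3846]
  T[3,:] = [-0.4167, +0.2500, +0.2500, +0.0000]
|λ(T)| sorted: 0.8644, 0.4482, 0.3178, 0.3178.
ρ(T) = max|λ| = 0.8644; 0.8644 < 1 ⇒ converges.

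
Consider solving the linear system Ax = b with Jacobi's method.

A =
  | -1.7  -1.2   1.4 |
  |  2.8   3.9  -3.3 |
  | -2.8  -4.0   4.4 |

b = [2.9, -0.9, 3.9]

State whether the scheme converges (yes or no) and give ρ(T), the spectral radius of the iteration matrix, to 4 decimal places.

no, ρ = 1.5470

Write A = D+L+U with D = diag(-1.7, 3.9, 4.4).
Jacobi: T = -D⁻¹(L+U), T[2,1] = -(-4)/(4.4) = +0.9091; T[2,2] = 0.
  T[0,:] = [+0.0000, -0.7059, +0.8235]
  T[1,:] = [-0.7179, +0.0000, +0.8462]
  T[2,:] = [+0.6364, +0.9091, +0.0000]
|λ(T)| sorted: 1.5470, 0.8454, 0.7016.
ρ = 1.5470; 1.5470 > 1 ⇒ diverges.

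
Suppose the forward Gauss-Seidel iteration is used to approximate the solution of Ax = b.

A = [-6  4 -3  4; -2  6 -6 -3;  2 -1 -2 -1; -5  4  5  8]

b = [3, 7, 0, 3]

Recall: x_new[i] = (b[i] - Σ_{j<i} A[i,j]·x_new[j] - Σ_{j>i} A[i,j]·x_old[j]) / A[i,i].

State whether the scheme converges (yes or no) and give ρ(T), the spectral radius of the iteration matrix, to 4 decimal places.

no, ρ = 1.2691

Let D = diag(-6, 6, -2, 8); L, U the strict triangles.
Gauss-Seidel: T = -(D+L)⁻¹U, row 0 first, T[0,3] = -(4)/(-6) = +0.6667; later rows by forward substitution.
  T[0,:] = [+0.0000, +0.6667, -0.5000, +0.6667]
  T[1,:] = [+0.0000, +0.2222, +0.8333, +0.7222]
  T[2,:] = [+0.0000, +0.5556, -0.9167, -0.1944]
  T[3,:] = [+0.0000, -0.0417, -0.1562, +0.1771]
|eigenvalues of T|: 1.2691, 0.4052, 0.4052, 0.0000.
spectral radius ρ = 1.2691; 1.2691 > 1 ⇒ diverges.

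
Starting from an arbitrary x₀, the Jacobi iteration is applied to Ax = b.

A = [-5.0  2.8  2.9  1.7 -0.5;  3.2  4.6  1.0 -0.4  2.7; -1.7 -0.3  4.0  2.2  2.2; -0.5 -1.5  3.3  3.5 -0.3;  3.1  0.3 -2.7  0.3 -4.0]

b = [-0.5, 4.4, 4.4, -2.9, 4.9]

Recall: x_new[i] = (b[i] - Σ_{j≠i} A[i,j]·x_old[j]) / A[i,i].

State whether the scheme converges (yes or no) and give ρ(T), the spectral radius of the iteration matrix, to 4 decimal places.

no, ρ = 1.2056

Let D = diag(-5, 4.6, 4, 3.5, -4); L, U the strict triangles.
T_J = -D⁻¹(L+U): T[2,1] = -(-0.3)/(4) = +0.0750; T[2,2] = 0.
  T[0,:] = [+0.0000  +0.5600  +0.5800  +0.3400  -0.1000]
  T[1,:] = [-0.6957  +0.0000  -0.2174  +0.0870  -0.5870]
  T[2,:] = [+0.4250  +0.0750  +0.0000  -0.5500  -0.5500]
  T[3,:] = [+0.1429  +0.4286  -0.9429  +0.0000  +0.0857]
  T[4,:] = [+0.7750  +0.0750  -0.6750  +0.0750  +0.0000]
moduli |λ_i(T)| = 1.2056, 0.9821, 0.8706, 0.8706, 0.3759.
ρ = 1.2056; 1.2056 > 1, so it fails to converge.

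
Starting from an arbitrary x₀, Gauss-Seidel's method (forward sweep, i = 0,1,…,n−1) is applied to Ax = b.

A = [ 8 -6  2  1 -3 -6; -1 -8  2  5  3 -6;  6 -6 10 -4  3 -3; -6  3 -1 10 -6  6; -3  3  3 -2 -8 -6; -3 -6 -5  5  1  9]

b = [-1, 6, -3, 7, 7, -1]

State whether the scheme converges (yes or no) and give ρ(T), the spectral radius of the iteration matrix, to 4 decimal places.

Split A = D + L + U, D = diag(8, -8, 10, 10, -8, 9).
T_GS = -(D+L)⁻¹U: row 0 first, T[0,3] = -(1)/(8) = -0.1250; later rows by forward substitution.
  T[0,:] = [+0.0000 +0.7500 -0.2500 -0.1250 +0.3750 +0.7500]
  T[1,:] = [+0.0000 -0.0938 +0.2812 +0.6406 +0.3281 -0.8438]
  T[2,:] = [+0.0000 -0.5063 +0.3188 +0.8594 -0.3281 -0.6563]
  T[3,:] = [+0.0000 +0.4275 -0.2025 -0.1812 +0.6938 +0.0375]
  T[4,:] = [+0.0000 -0.6131 +0.3694 +0.6547 -0.3141 -1.6031]
  T[5,:] = [+0.0000 -0.2631 +0.3527 +0.8908 -0.1891 -0.5198]
eigenvalue magnitudes: 1.3876, 0.7440, 0.7440, 0.1210, 0.1210, 0.0000.
spectral radius ρ = 1.3876; 1.3876 > 1 ⇒ diverges.

no, ρ = 1.3876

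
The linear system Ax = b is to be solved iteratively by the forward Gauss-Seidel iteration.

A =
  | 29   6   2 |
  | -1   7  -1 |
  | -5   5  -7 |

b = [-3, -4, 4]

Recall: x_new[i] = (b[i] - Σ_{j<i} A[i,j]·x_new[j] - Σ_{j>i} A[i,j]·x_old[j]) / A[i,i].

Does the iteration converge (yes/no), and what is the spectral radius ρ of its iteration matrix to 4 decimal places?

Let D = diag(29, 7, -7); L, U the strict triangles.
T_GS = -(D+L)⁻¹U: row 0 first, T[0,2] = -(2)/(29) = -0.0690; later rows by forward substitution.
  T[0,:] = [+0.0000 -0.2069 -0.0690]
  T[1,:] = [+0.0000 -0.0296 +0.1330]
  T[2,:] = [+0.0000 +0.1267 +0.1443]
|roots of det(T-λI)|: 0.2136, 0.0989, 0.0000.
spectral radius ρ = 0.2136; 0.2136 < 1, so it converges for any x₀.

yes, ρ = 0.2136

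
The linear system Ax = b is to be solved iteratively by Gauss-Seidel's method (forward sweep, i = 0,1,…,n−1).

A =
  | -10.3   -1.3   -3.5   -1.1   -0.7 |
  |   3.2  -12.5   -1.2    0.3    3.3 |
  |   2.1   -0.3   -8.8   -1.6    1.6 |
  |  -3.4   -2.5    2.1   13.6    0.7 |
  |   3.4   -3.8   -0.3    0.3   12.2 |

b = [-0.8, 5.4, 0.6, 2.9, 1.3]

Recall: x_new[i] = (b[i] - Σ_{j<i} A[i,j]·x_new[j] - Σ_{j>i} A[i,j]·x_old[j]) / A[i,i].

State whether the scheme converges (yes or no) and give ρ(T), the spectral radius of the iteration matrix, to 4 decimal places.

yes, ρ = 0.2500

Write A = D+L+U with D = diag(-10.3, -12.5, -8.8, 13.6, 12.2).
Gauss-Seidel: T = -(D+L)⁻¹U, row 0 first, T[0,1] = -(-1.3)/(-10.3) = -0.1262; later rows by forward substitution.
  T[0,:] = [+0.0000, -0.1262, -0.3398, -0.1068, -0.0680]
  T[1,:] = [+0.0000, -0.0323, -0.1830, -0.0033, +0.2466]
  T[2,:] = [+0.0000, -0.0290, -0.0749, -0.2072, +0.1572]
  T[3,:] = [+0.0000, -0.0330, -0.1070, +0.0047, -0.0474]
  T[4,:] = [+0.0000, +0.0252, +0.0385, +0.0235, +0.1008]
|λ(T)| sorted: 0.2500, 0.1298, 0.1298, 0.0075, 0.0000.
spectral radius ρ = 0.2500; 0.2500 < 1: convergent.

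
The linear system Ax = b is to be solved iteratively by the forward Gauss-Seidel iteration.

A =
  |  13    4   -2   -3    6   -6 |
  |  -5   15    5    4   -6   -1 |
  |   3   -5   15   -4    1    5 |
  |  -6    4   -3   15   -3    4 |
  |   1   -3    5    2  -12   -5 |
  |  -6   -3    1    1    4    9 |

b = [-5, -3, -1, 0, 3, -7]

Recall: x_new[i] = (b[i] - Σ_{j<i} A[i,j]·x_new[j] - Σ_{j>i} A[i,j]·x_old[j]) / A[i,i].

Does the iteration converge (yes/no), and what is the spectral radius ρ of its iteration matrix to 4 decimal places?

Split A = D + L + U, D = diag(13, 15, 15, 15, -12, 9).
Gauss-Seidel: T = -(D+L)⁻¹U, row 0 first, T[0,3] = -(-3)/(13) = +0.2308; later rows by forward substitution.
  T[0,:] = [+0.0000, -0.3077, +0.1538, +0.2308, -0.4615, +0.4615]
  T[1,:] = [+0.0000, -0.1026, -0.2821, -0.1897, +0.2462, +0.2205]
  T[2,:] = [+0.0000, +0.0274, -0.1248, +0.1573, +0.1077, -0.3521]
  T[3,:] = [+0.0000, -0.0903, +0.1118, +0.1744, -0.0287, -0.2113]
  T[4,:] = [+0.0000, -0.0036, +0.0500, +0.1613, -0.0599, -0.6153]
  T[5,:] = [+0.0000, -0.2307, -0.0122, -0.0179, -0.2078, +0.7173]
|eigenvalues of T|: 0.8342, 0.2570, 0.2304, 0.2304, 0.1336, 0.0000.
spectral radius ρ = 0.8342; 0.8342 < 1 ⇒ converges.

yes, ρ = 0.8342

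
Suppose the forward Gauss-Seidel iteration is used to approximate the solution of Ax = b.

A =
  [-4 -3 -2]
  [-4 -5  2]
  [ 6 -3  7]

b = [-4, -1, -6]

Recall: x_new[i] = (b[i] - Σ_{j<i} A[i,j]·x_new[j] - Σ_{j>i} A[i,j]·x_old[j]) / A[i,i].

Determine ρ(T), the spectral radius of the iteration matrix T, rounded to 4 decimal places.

1.5386

Split A = D + L + U, D = diag(-4, -5, 7).
T_GS = -(D+L)⁻¹U: row 0 first, T[0,1] = -(-3)/(-4) = -0.7500; later rows by forward substitution.
  T[0,:] = [+0.0000, -0.7500, -0.5000]
  T[1,:] = [+0.0000, +0.6000, +0.8000]
  T[2,:] = [+0.0000, +0.9000, +0.7714]
moduli |λ_i(T)| = 1.5386, 0.1671, 0.0000.
ρ(T) = max|λ| = 1.5386; 1.5386 > 1, so it fails to converge.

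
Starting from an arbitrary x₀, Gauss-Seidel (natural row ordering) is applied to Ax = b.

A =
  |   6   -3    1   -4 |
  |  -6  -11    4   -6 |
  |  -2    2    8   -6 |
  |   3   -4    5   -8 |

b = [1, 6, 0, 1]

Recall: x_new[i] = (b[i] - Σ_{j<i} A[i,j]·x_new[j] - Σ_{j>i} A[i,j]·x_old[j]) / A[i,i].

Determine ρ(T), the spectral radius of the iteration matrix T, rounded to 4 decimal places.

A = D + L + U where D = diag(6, -11, 8, -8).
T_GS = -(D+L)⁻¹U: row 0 first, T[0,3] = -(-4)/(6) = +0.6667; later rows by forward substitution.
  T[0,:] = [+0.0000, +0.5000, -0.1667, +0.6667]
  T[1,:] = [+0.0000, -0.2727, +0.4545, -0.9091]
  T[2,:] = [+0.0000, +0.1932, -0.1553, +1.1439]
  T[3,:] = [+0.0000, +0.4446, -0.3868, +1.4195]
|eigenvalues of T|: 0.8327, 0.2478, 0.2478, 0.0000.
ρ = 0.8327; 0.8327 < 1, so it converges for any x₀.

0.8327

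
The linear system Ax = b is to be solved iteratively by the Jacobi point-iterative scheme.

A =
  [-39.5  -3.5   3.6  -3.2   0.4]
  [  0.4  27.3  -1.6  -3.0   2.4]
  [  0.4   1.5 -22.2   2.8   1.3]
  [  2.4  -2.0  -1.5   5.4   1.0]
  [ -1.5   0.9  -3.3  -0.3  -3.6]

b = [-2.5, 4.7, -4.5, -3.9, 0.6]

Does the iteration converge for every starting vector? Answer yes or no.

Diagonal D = diag(-39.5, 27.3, -22.2, 5.4, -3.6); L, U strict lower/upper.
Jacobi T = -D⁻¹(L+U): T[1,3] = -(-3)/(27.3) = +0.1099; T[1,1] = 0.
  T[0,:] = [+0.0000 -0.0886 +0.0911 -0.0810 +0.0101]
  T[1,:] = [-0.0147 +0.0000 +0.0586 +0.1099 -0.0879]
  T[2,:] = [+0.0180 +0.0676 +0.0000 +0.1261 +0.0586]
  T[3,:] = [-0.4444 +0.3704 +0.2778 +0.0000 -0.1852]
  T[4,:] = [-0.4167 +0.2500 -0.9167 -0.0833 +0.0000]
|roots of det(T-λI)|: 0.4113, 0.3101, 0.2849, 0.2849, 0.0623.
ρ(T) = max|λ| = 0.4113; 0.4113 < 1 ⇒ converges.

yes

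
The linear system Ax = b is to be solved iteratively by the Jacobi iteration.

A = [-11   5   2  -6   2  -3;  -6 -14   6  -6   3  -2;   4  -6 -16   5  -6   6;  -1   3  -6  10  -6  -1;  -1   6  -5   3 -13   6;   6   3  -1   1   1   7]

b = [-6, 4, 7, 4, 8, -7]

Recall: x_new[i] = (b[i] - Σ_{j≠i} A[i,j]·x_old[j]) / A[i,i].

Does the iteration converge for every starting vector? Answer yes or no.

no

A = D + L + U where D = diag(-11, -14, -16, 10, -13, 7).
T_J = -D⁻¹(L+U): T[0,1] = -(5)/(-11) = +0.4545; T[0,0] = 0.
  T[0,:] = [+0.0000 +0.4545 +0.1818 -0.5455 +0.1818 -0.2727]
  T[1,:] = [-0.4286 +0.0000 +0.4286 -0.4286 +0.2143 -0.1429]
  T[2,:] = [+0.2500 -0.3750 +0.0000 +0.3125 -0.3750 +0.3750]
  T[3,:] = [+0.1000 -0.3000 +0.6000 +0.0000 +0.6000 +0.1000]
  T[4,:] = [-0.0769 +0.4615 -0.3846 +0.2308 +0.0000 +0.4615]
  T[5,:] = [-0.8571 -0.4286 +0.1429 -0.1429 -0.1429 +0.0000]
|roots of det(T-λI)|: 1.1978, 0.6018, 0.6018, 0.5769, 0.1770, 0.1770.
ρ = 1.1978; 1.1978 > 1, so it fails to converge.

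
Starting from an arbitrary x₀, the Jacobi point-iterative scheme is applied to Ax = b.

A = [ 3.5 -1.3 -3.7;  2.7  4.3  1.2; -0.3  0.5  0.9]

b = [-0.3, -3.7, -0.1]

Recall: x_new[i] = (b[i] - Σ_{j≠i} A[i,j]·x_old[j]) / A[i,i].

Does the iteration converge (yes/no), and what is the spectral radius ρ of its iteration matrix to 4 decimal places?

A = D + L + U where D = diag(3.5, 4.3, 0.9).
Jacobi T = -D⁻¹(L+U): T[2,1] = -(0.5)/(0.9) = -0.5556; T[2,2] = 0.
  T[0,:] = [+0.0000  +0.3714  +1.0571]
  T[1,:] = [-0.6279  +0.0000  -0.2791]
  T[2,:] = [+0.3333  -0.5556  +0.0000]
eigenvalue magnitudes: 0.8244, 0.6367, 0.6367.
ρ(T) = max|λ| = 0.8244; 0.8244 < 1: convergent.

yes, ρ = 0.8244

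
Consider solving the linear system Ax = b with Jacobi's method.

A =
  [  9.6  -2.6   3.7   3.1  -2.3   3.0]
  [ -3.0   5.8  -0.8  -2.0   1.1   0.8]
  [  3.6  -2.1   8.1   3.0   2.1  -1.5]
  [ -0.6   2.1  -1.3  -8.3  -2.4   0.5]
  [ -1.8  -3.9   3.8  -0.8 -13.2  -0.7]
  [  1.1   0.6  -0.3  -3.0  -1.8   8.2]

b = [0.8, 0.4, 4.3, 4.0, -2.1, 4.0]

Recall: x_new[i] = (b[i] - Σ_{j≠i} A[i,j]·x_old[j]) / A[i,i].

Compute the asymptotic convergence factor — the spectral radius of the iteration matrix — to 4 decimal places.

Diagonal D = diag(9.6, 5.8, 8.1, -8.3, -13.2, 8.2); L, U strict lower/upper.
T_J = -D⁻¹(L+U): T[2,1] = -(-2.1)/(8.1) = +0.2593; T[2,2] = 0.
  T[0,:] = [+0.0000 +0.2708 -0.3854 -0.3229 +0.2396 -0.3125]
  T[1,:] = [+0.5172 +0.0000 +0.1379 +0.3448 -0.1897 -0.1379]
  T[2,:] = [-0.4444 +0.2593 +0.0000 -0.3704 -0.2593 +0.1852]
  T[3,:] = [-0.0723 +0.2530 -0.1566 +0.0000 -0.2892 +0.0602]
  T[4,:] = [-0.1364 -0.2955 +0.2879 -0.0606 +0.0000 -0.0530]
  T[5,:] = [-0.1341 -0.0732 +0.0366 +0.3659 +0.2195 +0.0000]
|λ(T)| sorted: 0.8462, 0.5630, 0.5630, 0.2708, 0.2708, 0.1401.
ρ = 0.8462; 0.8462 < 1 ⇒ converges.

0.8462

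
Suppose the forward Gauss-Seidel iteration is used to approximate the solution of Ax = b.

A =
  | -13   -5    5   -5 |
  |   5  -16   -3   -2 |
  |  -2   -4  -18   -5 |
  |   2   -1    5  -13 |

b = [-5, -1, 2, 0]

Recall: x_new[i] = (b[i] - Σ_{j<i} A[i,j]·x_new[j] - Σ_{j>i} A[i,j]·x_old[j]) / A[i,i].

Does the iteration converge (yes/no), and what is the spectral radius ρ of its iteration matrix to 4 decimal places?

Split A = D + L + U, D = diag(-13, -16, -18, -13).
GS T = -(D+L)⁻¹U: row 0 first, T[0,3] = -(-5)/(-13) = -0.3846; later rows by forward substitution.
  T[0,:] = [+0.0000 -0.3846 +0.3846 -0.3846]
  T[1,:] = [+0.0000 -0.1202 -0.0673 -0.2452]
  T[2,:] = [+0.0000 +0.0694 -0.0278 -0.1806]
  T[3,:] = [+0.0000 -0.0232 +0.0537 -0.1098]
|roots of det(T-λI)|: 0.1940, 0.1260, 0.1260, 0.0000.
ρ(T) = max|λ| = 0.1940; 0.1940 < 1: convergent.

yes, ρ = 0.1940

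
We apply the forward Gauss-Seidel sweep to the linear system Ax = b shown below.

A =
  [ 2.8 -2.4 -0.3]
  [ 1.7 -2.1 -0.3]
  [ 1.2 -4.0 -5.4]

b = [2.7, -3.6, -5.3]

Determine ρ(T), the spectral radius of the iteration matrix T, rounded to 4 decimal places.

A = D + L + U where D = diag(2.8, -2.1, -5.4).
T_GS = -(D+L)⁻¹U: row 0 first, T[0,1] = -(-2.4)/(2.8) = +0.8571; later rows by forward substitution.
  T[0,:] = [+0.0000, +0.8571, +0.1071]
  T[1,:] = [+0.0000, +0.6939, -0.0561]
  T[2,:] = [+0.0000, -0.3235, +0.0654]
eigenvalue magnitudes: 0.7215, 0.0377, 0.0000.
ρ(T) = max|λ| = 0.7215; 0.7215 < 1 ⇒ converges.

0.7215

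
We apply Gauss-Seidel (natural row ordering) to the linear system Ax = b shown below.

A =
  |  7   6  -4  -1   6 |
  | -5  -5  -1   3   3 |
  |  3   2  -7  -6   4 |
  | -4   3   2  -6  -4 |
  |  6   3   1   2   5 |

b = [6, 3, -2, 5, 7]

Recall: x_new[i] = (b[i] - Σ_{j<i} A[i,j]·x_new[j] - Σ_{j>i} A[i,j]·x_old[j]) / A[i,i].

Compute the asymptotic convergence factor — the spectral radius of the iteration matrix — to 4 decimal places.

1.4994

Split A = D + L + U, D = diag(7, -5, -7, -6, 5).
T_GS = -(D+L)⁻¹U: row 0 first, T[0,3] = -(-1)/(7) = +0.1429; later rows by forward substitution.
  T[0,:] = [+0.0000, -0.8571, +0.5714, +0.1429, -0.8571]
  T[1,:] = [+0.0000, +0.8571, -0.7714, +0.4571, +1.4571]
  T[2,:] = [+0.0000, -0.1224, +0.0245, -0.6653, +0.6204]
  T[3,:] = [+0.0000, +0.9592, -0.7585, -0.0884, +0.8401]
  T[4,:] = [+0.0000, +0.1551, +0.0756, -0.2773, -0.3059]
|roots of det(T-λI)|: 1.4994, 0.6219, 0.6219, 0.2027, 0.0000.
spectral radius ρ = 1.4994; 1.4994 > 1 ⇒ diverges.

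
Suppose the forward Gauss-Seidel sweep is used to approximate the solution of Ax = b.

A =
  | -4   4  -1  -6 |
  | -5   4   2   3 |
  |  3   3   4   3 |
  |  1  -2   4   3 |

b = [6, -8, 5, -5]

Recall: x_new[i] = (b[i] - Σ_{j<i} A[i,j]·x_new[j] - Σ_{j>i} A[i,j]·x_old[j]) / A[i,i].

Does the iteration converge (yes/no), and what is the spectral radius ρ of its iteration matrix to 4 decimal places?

no, ρ = 1.2262

Let D = diag(-4, 4, 4, 3); L, U the strict triangles.
GS T = -(D+L)⁻¹U: row 0 first, T[0,3] = -(-6)/(-4) = -1.5000; later rows by forward substitution.
  T[0,:] = [+0.0000  +1.0000  -0.2500  -1.5000]
  T[1,:] = [+0.0000  +1.2500  -0.8125  -2.6250]
  T[2,:] = [+0.0000  -1.6875  +0.7969  +2.3438]
  T[3,:] = [+0.0000  +2.7500  -1.5208  -4.3750]
eigenvalue magnitudes: 1.2262, 1.0000, 0.1019, 0.0000.
ρ = 1.2262; 1.2262 > 1: divergent.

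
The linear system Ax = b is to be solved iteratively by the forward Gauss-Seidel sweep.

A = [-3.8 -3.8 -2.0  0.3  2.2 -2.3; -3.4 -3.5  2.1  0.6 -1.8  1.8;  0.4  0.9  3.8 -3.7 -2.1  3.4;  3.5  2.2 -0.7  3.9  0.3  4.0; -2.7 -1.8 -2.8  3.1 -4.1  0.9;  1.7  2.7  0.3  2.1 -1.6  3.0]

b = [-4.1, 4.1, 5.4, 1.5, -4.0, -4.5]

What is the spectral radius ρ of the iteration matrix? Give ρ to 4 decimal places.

1.5576

Split A = D + L + U, D = diag(-3.8, -3.5, 3.8, 3.9, -4.1, 3).
Gauss-Seidel: T = -(D+L)⁻¹U, row 0 first, T[0,2] = -(-2)/(-3.8) = -0.5263; later rows by forward substitution.
  T[0,:] = [+0.0000, -1.0000, -0.5263, +0.0789, +0.5789, -0.6053]
  T[1,:] = [+0.0000, +0.9714, +1.1113, +0.0947, -1.0767, +1.1023]
  T[2,:] = [+0.0000, -0.1248, -0.2078, +0.9429, +0.7467, -1.0921]
  T[3,:] = [+0.0000, +0.3270, -0.1918, +0.0450, +0.1449, -1.3003]
  T[4,:] = [+0.0000, +0.5646, -0.1444, -0.7035, -0.3089, -0.1031]
  T[5,:] = [+0.0000, -0.2230, -0.6239, -0.6310, +0.3001, +0.3153]
|λ(T)| sorted: 1.5576, 1.1989, 1.1989, 0.5249, 0.0048, 0.0000.
ρ(T) = max|λ| = 1.5576; 1.5576 > 1 ⇒ diverges.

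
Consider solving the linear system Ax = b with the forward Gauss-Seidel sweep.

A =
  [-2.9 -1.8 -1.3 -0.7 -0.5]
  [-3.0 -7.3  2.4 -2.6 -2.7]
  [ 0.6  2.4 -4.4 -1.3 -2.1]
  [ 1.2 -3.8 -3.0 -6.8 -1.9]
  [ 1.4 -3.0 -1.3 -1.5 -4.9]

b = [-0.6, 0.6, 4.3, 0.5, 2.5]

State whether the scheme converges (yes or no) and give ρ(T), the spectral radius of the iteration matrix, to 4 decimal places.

A = D + L + U where D = diag(-2.9, -7.3, -4.4, -6.8, -4.9).
Gauss-Seidel: T = -(D+L)⁻¹U, row 0 first, T[0,1] = -(-1.8)/(-2.9) = -0.6207; later rows by forward substitution.
  T[0,:] = [+0.0000 -0.6207 -0.4483 -0.2414 -0.1724]
  T[1,:] = [+0.0000 +0.2551 +0.5130 -0.2570 -0.2990]
  T[2,:] = [+0.0000 +0.0545 +0.2187 -0.4685 -0.6639]
  T[3,:] = [+0.0000 -0.2761 -0.4623 +0.3077 +0.1501]
  T[4,:] = [+0.0000 -0.2634 -0.3587 +0.1185 +0.2640]
moduli |λ_i(T)| = 1.2234, 0.2044, 0.1526, 0.1261, 0.0000.
ρ = 1.2234; 1.2234 > 1 ⇒ diverges.

no, ρ = 1.2234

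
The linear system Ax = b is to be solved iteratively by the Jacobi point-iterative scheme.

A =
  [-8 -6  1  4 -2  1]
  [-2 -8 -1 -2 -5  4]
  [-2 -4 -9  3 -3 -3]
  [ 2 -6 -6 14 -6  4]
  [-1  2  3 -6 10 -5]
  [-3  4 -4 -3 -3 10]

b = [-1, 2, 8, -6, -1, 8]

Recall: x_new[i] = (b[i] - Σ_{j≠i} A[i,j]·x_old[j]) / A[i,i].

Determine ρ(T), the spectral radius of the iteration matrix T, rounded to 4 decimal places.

1.1488

Write A = D+L+U with D = diag(-8, -8, -9, 14, 10, 10).
Jacobi T = -D⁻¹(L+U): T[0,2] = -(1)/(-8) = +0.1250; T[0,0] = 0.
  T[0,:] = [+0.0000  -0.7500  +0.1250  +0.5000  -0.2500  +0.1250]
  T[1,:] = [-0.2500  +0.0000  -0.1250  -0.2500  -0.6250  +0.5000]
  T[2,:] = [-0.2222  -0.4444  +0.0000  +0.3333  -0.3333  -0.3333]
  T[3,:] = [-0.1429  +0.4286  +0.4286  +0.0000  +0.4286  -0.2857]
  T[4,:] = [+0.1000  -0.2000  -0.3000  +0.6000  +0.0000  +0.5000]
  T[5,:] = [+0.3000  -0.4000  +0.4000  +0.3000  +0.3000  +0.0000]
|roots of det(T-λI)|: 1.1488, 0.6468, 0.6468, 0.4895, 0.4895, 0.0790.
spectral radius ρ = 1.1488; 1.1488 > 1: divergent.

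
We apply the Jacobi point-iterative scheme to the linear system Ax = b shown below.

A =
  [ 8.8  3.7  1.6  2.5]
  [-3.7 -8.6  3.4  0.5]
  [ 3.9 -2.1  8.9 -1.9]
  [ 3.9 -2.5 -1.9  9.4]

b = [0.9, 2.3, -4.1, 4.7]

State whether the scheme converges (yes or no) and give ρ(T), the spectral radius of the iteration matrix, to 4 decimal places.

Let D = diag(8.8, -8.6, 8.9, 9.4); L, U the strict triangles.
T_J = -D⁻¹(L+U): T[2,3] = -(-1.9)/(8.9) = +0.2135; T[2,2] = 0.
  T[0,:] = [+0.0000  -0.4205  -0.1818  -0.2841]
  T[1,:] = [-0.4302  +0.0000  +0.3953  +0.0581]
  T[2,:] = [-0.4382  +0.2360  +0.0000  +0.2135]
  T[3,:] = [-0.4149  +0.2660  +0.2021  +0.0000]
|eigenvalues of T|: 0.8853, 0.4091, 0.2422, 0.2422.
spectral radius ρ = 0.8853; 0.8853 < 1: convergent.

yes, ρ = 0.8853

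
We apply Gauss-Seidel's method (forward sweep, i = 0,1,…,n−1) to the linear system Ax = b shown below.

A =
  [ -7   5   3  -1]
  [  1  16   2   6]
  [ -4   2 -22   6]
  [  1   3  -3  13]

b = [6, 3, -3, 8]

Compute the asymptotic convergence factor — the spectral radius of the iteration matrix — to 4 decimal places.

0.2695

Split A = D + L + U, D = diag(-7, 16, -22, 13).
Gauss-Seidel: T = -(D+L)⁻¹U, row 0 first, T[0,3] = -(-1)/(-7) = -0.1429; later rows by forward substitution.
  T[0,:] = [+0.0000  +0.7143  +0.4286  -0.1429]
  T[1,:] = [+0.0000  -0.0446  -0.1518  -0.3661]
  T[2,:] = [+0.0000  -0.1339  -0.0917  +0.2654]
  T[3,:] = [+0.0000  -0.0755  -0.0191  +0.1567]
|λ(T)| sorted: 0.2695, 0.2171, 0.0320, 0.0000.
ρ = 0.2695; 0.2695 < 1 ⇒ converges.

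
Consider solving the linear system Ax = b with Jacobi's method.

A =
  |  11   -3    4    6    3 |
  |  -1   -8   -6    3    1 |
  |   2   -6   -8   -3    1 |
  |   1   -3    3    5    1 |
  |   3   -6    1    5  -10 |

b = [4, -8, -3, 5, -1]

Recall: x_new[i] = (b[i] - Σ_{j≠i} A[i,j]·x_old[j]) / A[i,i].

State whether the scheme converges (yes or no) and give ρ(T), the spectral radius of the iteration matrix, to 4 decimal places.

Write A = D+L+U with D = diag(11, -8, -8, 5, -10).
Jacobi: T = -D⁻¹(L+U), T[1,2] = -(-6)/(-8) = -0.7500; T[1,1] = 0.
  T[0,:] = [+0.0000, +0.2727, -0.3636, -0.5455, -0.2727]
  T[1,:] = [-0.1250, +0.0000, -0.7500, +0.3750, +0.1250]
  T[2,:] = [+0.2500, -0.7500, +0.0000, -0.3750, +0.1250]
  T[3,:] = [-0.2000, +0.6000, -0.6000, +0.0000, -0.2000]
  T[4,:] = [+0.3000, -0.6000, +0.1000, +0.5000, +0.0000]
eigenvalue magnitudes: 1.1348, 0.6773, 0.4775, 0.4775, 0.0053.
ρ(T) = max|λ| = 1.1348; 1.1348 > 1, so it fails to converge.

no, ρ = 1.1348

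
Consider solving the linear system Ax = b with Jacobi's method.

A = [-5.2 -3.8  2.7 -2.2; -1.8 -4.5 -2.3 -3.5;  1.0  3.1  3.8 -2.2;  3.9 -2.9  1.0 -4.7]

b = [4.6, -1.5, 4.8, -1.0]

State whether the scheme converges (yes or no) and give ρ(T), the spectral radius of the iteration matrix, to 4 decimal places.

no, ρ = 1.3856

Let D = diag(-5.2, -4.5, 3.8, -4.7); L, U the strict triangles.
T_J = -D⁻¹(L+U): T[3,0] = -(3.9)/(-4.7) = +0.8298; T[3,3] = 0.
  T[0,:] = [+0.0000 -0.7308 +0.5192 -0.4231]
  T[1,:] = [-0.4000 +0.0000 -0.5111 -0.7778]
  T[2,:] = [-0.2632 -0.8158 +0.0000 +0.5789]
  T[3,:] = [+0.8298 -0.6170 +0.2128 +0.0000]
|roots of det(T-λI)|: 1.3856, 0.7896, 0.7896, 0.7835.
ρ = 1.3856; 1.3856 > 1 ⇒ diverges.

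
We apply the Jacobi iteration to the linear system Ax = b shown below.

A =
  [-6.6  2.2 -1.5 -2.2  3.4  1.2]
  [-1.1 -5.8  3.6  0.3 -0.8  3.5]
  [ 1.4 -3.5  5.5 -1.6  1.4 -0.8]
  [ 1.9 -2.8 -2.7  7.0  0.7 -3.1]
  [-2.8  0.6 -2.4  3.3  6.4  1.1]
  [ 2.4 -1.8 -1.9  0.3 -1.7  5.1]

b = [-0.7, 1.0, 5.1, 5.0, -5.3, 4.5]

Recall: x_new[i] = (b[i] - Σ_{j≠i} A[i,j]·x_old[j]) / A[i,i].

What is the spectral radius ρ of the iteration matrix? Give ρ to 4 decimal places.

1.1578

Write A = D+L+U with D = diag(-6.6, -5.8, 5.5, 7, 6.4, 5.1).
T_J = -D⁻¹(L+U): T[3,1] = -(-2.8)/(7) = +0.4000; T[3,3] = 0.
  T[0,:] = [+0.0000  +0.3333  -0.2273  -0.3333  +0.5152  +0.1818]
  T[1,:] = [-0.1897  +0.0000  +0.6207  +0.0517  -0.1379  +0.6034]
  T[2,:] = [-0.2545  +0.6364  +0.0000  +0.2909  -0.2545  +0.1455]
  T[3,:] = [-0.2714  +0.4000  +0.3857  +0.0000  -0.1000  +0.4429]
  T[4,:] = [+0.4375  -0.0938  +0.3750  -0.5156  +0.0000  -0.1719]
  T[5,:] = [-0.4706  +0.3529  +0.3725  -0.0588  +0.3333  +0.0000]
moduli |λ_i(T)| = 1.1578, 0.8505, 0.5440, 0.5440, 0.3084, 0.1421.
ρ(T) = max|λ| = 1.1578; 1.1578 > 1 ⇒ diverges.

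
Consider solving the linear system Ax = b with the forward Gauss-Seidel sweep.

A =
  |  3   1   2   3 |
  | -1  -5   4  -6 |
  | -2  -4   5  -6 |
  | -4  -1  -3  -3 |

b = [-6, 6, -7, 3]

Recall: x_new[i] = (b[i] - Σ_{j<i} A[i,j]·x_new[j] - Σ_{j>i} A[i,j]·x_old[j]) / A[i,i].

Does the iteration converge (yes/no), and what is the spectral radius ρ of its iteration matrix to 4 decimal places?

Split A = D + L + U, D = diag(3, -5, 5, -3).
GS T = -(D+L)⁻¹U: row 0 first, T[0,1] = -(1)/(3) = -0.3333; later rows by forward substitution.
  T[0,:] = [+0.0000  -0.3333  -0.6667  -1.0000]
  T[1,:] = [+0.0000  +0.0667  +0.9333  -1.0000]
  T[2,:] = [+0.0000  -0.0800  +0.4800  +0.0000]
  T[3,:] = [+0.0000  +0.5022  +0.0978  +1.6667]
|eigenvalues of T|: 1.2930, 0.5745, 0.5745, 0.0000.
ρ(T) = max|λ| = 1.2930; 1.2930 > 1: divergent.

no, ρ = 1.2930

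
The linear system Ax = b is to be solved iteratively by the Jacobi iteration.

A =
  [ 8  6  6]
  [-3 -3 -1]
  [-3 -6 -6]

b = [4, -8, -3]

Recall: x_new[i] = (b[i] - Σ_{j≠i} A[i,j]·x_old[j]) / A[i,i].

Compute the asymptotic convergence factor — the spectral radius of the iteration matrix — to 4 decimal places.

Let D = diag(8, -3, -6); L, U the strict triangles.
Jacobi: T = -D⁻¹(L+U), T[1,0] = -(-3)/(-3) = -1.0000; T[1,1] = 0.
  T[0,:] = [+0.0000 -0.7500 -0.7500]
  T[1,:] = [-1.0000 +0.0000 -0.3333]
  T[2,:] = [-0.5000 -1.0000 +0.0000]
moduli |λ_i(T)| = 1.4377, 0.7801, 0.7801.
ρ(T) = max|λ| = 1.4377; 1.4377 > 1 ⇒ diverges.

1.4377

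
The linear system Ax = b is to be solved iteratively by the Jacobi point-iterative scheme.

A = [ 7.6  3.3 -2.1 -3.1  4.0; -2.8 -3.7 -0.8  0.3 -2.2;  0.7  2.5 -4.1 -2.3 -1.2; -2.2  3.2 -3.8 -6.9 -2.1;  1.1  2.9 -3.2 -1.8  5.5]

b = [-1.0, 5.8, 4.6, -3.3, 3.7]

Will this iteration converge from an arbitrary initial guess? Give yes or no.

no

Let D = diag(7.6, -3.7, -4.1, -6.9, 5.5); L, U the strict triangles.
Jacobi: T = -D⁻¹(L+U), T[1,2] = -(-0.8)/(-3.7) = -0.2162; T[1,1] = 0.
  T[0,:] = [+0.0000 -0.4342 +0.2763 +0.4079 -0.5263]
  T[1,:] = [-0.7568 +0.0000 -0.2162 +0.0811 -0.5946]
  T[2,:] = [+0.1707 +0.6098 +0.0000 -0.5610 -0.2927]
  T[3,:] = [-0.3188 +0.4638 -0.5507 +0.0000 -0.3043]
  T[4,:] = [-0.2000 -0.5273 +0.5818 +0.3273 +0.0000]
moduli |λ_i(T)| = 1.1627, 0.5052, 0.5052, 0.4375, 0.4375.
ρ = 1.1627; 1.1627 > 1, so it fails to converge.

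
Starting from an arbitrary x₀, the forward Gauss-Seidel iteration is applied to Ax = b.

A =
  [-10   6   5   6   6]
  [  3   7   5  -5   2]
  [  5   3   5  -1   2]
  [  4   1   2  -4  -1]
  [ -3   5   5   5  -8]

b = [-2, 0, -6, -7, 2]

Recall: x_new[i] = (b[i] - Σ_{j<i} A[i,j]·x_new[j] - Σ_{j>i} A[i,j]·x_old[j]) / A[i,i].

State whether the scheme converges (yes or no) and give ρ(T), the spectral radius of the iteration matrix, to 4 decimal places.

no, ρ = 1.6925

A = D + L + U where D = diag(-10, 7, 5, -4, -8).
GS T = -(D+L)⁻¹U: row 0 first, T[0,1] = -(6)/(-10) = +0.6000; later rows by forward substitution.
  T[0,:] = [+0.0000 +0.6000 +0.5000 +0.6000 +0.6000]
  T[1,:] = [+0.0000 -0.2571 -0.9286 +0.4571 -0.5429]
  T[2,:] = [+0.0000 -0.4457 +0.0571 -0.6743 -0.6743]
  T[3,:] = [+0.0000 +0.3129 +0.2964 +0.3771 -0.1229]
  T[4,:] = [+0.0000 -0.4688 -0.5469 -0.1250 -1.0625]
eigenvalue magnitudes: 1.6925, 0.6554, 0.1900, 0.0381, 0.0000.
ρ(T) = max|λ| = 1.6925; 1.6925 > 1: divergent.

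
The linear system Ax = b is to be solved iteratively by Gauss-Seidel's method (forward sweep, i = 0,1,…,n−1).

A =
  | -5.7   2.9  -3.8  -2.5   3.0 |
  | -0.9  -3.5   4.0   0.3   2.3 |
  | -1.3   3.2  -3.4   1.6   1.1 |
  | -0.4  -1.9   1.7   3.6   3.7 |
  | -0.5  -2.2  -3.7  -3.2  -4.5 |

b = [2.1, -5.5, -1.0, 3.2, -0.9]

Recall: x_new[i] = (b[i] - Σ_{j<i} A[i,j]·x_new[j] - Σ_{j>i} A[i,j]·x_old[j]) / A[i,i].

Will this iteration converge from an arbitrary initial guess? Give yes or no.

no

A = D + L + U where D = diag(-5.7, -3.5, -3.4, 3.6, -4.5).
Gauss-Seidel: T = -(D+L)⁻¹U, row 0 first, T[0,4] = -(3)/(-5.7) = +0.5263; later rows by forward substitution.
  T[0,:] = [+0.0000 +0.5088 -0.6667 -0.4386 +0.5263]
  T[1,:] = [+0.0000 -0.1308 +1.3143 +0.1985 +0.5218]
  T[2,:] = [+0.0000 -0.3177 +1.4919 +0.8251 +0.6134]
  T[3,:] = [+0.0000 +0.1375 -0.0849 -0.3336 -0.9836]
  T[4,:] = [+0.0000 +0.1708 -1.7347 -0.4895 -0.1185]
eigenvalue magnitudes: 1.1904, 0.7113, 0.7113, 0.0519, 0.0000.
ρ(T) = max|λ| = 1.1904; 1.1904 > 1: divergent.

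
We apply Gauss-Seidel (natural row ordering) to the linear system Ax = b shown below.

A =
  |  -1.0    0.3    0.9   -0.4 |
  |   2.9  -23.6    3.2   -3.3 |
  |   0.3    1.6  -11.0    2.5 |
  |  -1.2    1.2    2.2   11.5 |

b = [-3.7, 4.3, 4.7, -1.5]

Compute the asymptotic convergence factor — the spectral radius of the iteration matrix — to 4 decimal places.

Write A = D+L+U with D = diag(-1, -23.6, -11, 11.5).
Gauss-Seidel: T = -(D+L)⁻¹U, row 0 first, T[0,2] = -(0.9)/(-1) = +0.9000; later rows by forward substitution.
  T[0,:] = [+0.0000, +0.3000, +0.9000, -0.4000]
  T[1,:] = [+0.0000, +0.0369, +0.2462, -0.1890]
  T[2,:] = [+0.0000, +0.0135, +0.0604, +0.1889]
  T[3,:] = [+0.0000, +0.0249, +0.0567, -0.0582]
|λ(T)| sorted: 0.1583, 0.0781, 0.0781, 0.0000.
ρ = 0.1583; 0.1583 < 1: convergent.

0.1583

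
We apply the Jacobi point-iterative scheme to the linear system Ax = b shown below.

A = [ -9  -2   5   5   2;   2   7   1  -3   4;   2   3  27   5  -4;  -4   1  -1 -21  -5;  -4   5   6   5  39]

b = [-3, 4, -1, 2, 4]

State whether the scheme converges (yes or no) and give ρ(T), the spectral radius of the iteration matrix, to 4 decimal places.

Split A = D + L + U, D = diag(-9, 7, 27, -21, 39).
T_J = -D⁻¹(L+U): T[0,1] = -(-2)/(-9) = -0.2222; T[0,0] = 0.
  T[0,:] = [+0.0000 -0.2222 +0.5556 +0.5556 +0.2222]
  T[1,:] = [-0.2857 +0.0000 -0.1429 +0.4286 -0.5714]
  T[2,:] = [-0.0741 -0.1111 +0.0000 -0.1852 +0.1481]
  T[3,:] = [-0.1905 +0.0476 -0.0476 +0.0000 -0.2381]
  T[4,:] = [+0.1026 -0.1282 -0.1538 -0.1282 +0.0000]
|eigenvalues of T|: 0.5501, 0.3782, 0.3782, 0.2401, 0.0895.
ρ = 0.5501; 0.5501 < 1: convergent.

yes, ρ = 0.5501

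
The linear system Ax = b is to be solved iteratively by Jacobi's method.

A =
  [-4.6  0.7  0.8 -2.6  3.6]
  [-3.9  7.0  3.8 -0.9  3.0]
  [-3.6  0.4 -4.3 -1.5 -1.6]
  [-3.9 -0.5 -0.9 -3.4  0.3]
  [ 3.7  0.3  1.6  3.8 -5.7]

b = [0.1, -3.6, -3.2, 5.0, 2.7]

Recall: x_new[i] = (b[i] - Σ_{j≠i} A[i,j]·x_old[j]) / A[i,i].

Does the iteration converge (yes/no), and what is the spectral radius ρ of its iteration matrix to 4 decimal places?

A = D + L + U where D = diag(-4.6, 7, -4.3, -3.4, -5.7).
T_J = -D⁻¹(L+U): T[4,3] = -(3.8)/(-5.7) = +0.6667; T[4,4] = 0.
  T[0,:] = [+0.0000  +0.1522  +0.1739  -0.5652  +0.7826]
  T[1,:] = [+0.5571  +0.0000  -0.5429  +0.1286  -0.4286]
  T[2,:] = [-0.8372  +0.0930  +0.0000  -0.3488  -0.3721]
  T[3,:] = [-1.1471  -0.1471  -0.2647  +0.0000  +0.0882]
  T[4,:] = [+0.6491  +0.0526  +0.2807  +0.6667  +0.0000]
moduli |λ_i(T)| = 1.3584, 0.6707, 0.4713, 0.4713, 0.4252.
ρ(T) = max|λ| = 1.3584; 1.3584 > 1 ⇒ diverges.

no, ρ = 1.3584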